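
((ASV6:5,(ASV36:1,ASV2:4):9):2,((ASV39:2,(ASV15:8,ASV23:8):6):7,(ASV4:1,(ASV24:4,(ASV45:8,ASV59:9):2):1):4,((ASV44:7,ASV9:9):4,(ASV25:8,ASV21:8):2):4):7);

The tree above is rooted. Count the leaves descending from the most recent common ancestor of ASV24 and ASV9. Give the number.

The MRCA of ASV24 and ASV9 is the node subtending ((ASV39,(ASV15,ASV23)),(ASV4,(ASV24,(ASV45,ASV59))),((ASV44,ASV9),(ASV25,ASV21))).
That clade contains 11 terminal taxa: ASV15, ASV21, ASV23, ASV24, ASV25, ASV39, ASV4, ASV44, ASV45, ASV59, ASV9.

11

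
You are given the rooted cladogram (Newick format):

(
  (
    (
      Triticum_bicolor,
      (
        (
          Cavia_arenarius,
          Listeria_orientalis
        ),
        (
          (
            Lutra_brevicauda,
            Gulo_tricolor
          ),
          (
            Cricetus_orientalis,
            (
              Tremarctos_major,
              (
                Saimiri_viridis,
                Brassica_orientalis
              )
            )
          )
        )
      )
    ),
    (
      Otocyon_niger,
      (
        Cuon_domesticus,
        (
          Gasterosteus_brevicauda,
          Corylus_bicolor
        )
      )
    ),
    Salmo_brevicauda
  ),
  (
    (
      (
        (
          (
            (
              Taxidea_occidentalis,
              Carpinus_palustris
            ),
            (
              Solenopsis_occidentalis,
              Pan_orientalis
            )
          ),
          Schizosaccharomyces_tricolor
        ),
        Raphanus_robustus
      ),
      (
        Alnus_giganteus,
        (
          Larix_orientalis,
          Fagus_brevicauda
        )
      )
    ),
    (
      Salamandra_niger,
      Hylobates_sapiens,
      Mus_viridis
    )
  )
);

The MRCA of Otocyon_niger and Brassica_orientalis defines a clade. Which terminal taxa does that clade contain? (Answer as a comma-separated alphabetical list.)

Tracing Otocyon_niger: it sits inside (Otocyon_niger,(Cuon_domesticus,(Gasterosteus_brevicauda,Corylus_bicolor))).
Tracing Brassica_orientalis: it sits inside (Saimiri_viridis,Brassica_orientalis).
The smallest clade enclosing both is ((Triticum_bicolor,((Cavia_arenarius,Listeria_orientalis),((Lutra_brevicauda,Gulo_tricolor),(Cricetus_orientalis,(Tremarctos_major,(Saimiri_viridis,Brassica_orientalis)))))),(Otocyon_niger,(Cuon_domesticus,(Gasterosteus_brevicauda,Corylus_bicolor))),Salmo_brevicauda); the answer is its 14 terminal taxa in alphabetical order.

Brassica_orientalis, Cavia_arenarius, Corylus_bicolor, Cricetus_orientalis, Cuon_domesticus, Gasterosteus_brevicauda, Gulo_tricolor, Listeria_orientalis, Lutra_brevicauda, Otocyon_niger, Saimiri_viridis, Salmo_brevicauda, Tremarctos_major, Triticum_bicolor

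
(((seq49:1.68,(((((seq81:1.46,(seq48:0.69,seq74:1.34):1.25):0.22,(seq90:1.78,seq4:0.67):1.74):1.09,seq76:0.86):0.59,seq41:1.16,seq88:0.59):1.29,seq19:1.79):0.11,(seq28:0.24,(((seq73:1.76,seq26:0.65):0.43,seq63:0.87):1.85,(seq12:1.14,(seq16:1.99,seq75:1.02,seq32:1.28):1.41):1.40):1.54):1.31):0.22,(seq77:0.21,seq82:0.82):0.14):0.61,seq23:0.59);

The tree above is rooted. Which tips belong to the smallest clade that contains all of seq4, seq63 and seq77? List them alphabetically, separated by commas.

Tracing seq4: it sits inside (seq90,seq4).
Tracing seq63: it sits inside ((seq73,seq26),seq63).
Tracing seq77: it sits inside (seq77,seq82).
The smallest clade enclosing all 3 is ((seq49,(((((seq81,(seq48,seq74)),(seq90,seq4)),seq76),seq41,seq88),seq19),(seq28,(((seq73,seq26),seq63),(seq12,(seq16,seq75,seq32))))),(seq77,seq82)); the answer is its 20 terminal taxa in alphabetical order.

seq12, seq16, seq19, seq26, seq28, seq32, seq4, seq41, seq48, seq49, seq63, seq73, seq74, seq75, seq76, seq77, seq81, seq82, seq88, seq90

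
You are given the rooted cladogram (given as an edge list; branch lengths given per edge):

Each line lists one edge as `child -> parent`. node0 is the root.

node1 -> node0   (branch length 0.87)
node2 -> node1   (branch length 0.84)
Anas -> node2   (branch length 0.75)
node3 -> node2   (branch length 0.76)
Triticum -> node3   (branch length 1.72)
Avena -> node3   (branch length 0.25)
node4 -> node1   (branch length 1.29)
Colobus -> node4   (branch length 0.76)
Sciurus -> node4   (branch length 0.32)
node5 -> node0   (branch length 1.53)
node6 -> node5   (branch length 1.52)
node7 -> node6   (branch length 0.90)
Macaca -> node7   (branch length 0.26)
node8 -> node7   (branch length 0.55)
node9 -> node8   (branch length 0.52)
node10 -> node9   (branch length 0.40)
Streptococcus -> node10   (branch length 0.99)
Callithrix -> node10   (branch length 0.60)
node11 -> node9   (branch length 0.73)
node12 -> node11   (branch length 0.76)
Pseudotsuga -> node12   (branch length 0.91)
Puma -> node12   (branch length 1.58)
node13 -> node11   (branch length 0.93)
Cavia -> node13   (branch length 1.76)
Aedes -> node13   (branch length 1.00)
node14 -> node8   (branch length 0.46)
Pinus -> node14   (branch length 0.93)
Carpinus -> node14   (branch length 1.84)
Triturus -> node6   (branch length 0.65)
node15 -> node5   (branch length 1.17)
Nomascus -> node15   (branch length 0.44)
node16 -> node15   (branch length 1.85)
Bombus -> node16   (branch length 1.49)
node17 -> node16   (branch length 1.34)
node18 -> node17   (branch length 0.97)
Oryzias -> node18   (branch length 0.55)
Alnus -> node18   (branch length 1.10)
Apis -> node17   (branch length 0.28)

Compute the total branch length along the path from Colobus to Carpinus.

The path runs Colobus → … → MRCA → … → Carpinus; the MRCA is the root of the tree.
Branch lengths along that path: 0.76 + 1.29 + 0.87 + 1.53 + 1.52 + 0.90 + 0.55 + 0.46 + 1.84 = 9.72.

9.72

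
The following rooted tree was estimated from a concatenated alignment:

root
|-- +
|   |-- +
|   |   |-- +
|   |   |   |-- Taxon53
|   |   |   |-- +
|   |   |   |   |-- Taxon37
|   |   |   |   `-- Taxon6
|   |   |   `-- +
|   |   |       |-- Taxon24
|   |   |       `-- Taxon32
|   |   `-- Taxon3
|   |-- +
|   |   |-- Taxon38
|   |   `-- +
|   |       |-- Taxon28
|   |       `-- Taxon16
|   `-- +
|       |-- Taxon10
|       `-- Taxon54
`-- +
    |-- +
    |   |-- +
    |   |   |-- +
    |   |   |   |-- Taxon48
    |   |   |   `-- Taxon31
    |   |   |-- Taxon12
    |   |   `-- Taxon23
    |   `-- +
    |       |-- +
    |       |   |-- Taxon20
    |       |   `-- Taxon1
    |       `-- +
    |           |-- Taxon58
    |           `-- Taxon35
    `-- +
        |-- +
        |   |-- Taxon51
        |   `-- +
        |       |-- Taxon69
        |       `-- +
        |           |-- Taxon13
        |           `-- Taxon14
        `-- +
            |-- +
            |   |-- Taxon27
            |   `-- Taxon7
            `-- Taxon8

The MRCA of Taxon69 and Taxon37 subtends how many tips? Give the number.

The MRCA of Taxon69 and Taxon37 is the root, so the clade is the entire tree.
That clade contains 26 terminal taxa: Taxon1, Taxon10, Taxon12, Taxon13, Taxon14, Taxon16, Taxon20, Taxon23, Taxon24, Taxon27, Taxon28, Taxon3, Taxon31, Taxon32, Taxon35, Taxon37, Taxon38, Taxon48, Taxon51, Taxon53, Taxon54, Taxon58, Taxon6, Taxon69, Taxon7, Taxon8.

26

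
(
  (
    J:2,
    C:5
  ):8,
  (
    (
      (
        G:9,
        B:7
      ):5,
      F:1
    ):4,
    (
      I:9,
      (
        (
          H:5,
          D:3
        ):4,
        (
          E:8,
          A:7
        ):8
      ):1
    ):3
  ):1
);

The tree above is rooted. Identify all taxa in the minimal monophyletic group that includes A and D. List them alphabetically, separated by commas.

A, D, E, H

Tracing A: it sits inside (E,A).
Tracing D: it sits inside (H,D).
The smallest clade enclosing both is ((H,D),(E,A)); the answer is its 4 terminal taxa in alphabetical order.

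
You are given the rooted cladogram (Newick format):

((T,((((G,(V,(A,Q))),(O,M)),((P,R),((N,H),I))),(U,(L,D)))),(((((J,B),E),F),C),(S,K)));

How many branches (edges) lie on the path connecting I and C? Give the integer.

9

The MRCA of I and C is the root of the tree.
From I up to that node: 6 branches. From C up to the same node: 3 branches. Total: 6 + 3 = 9.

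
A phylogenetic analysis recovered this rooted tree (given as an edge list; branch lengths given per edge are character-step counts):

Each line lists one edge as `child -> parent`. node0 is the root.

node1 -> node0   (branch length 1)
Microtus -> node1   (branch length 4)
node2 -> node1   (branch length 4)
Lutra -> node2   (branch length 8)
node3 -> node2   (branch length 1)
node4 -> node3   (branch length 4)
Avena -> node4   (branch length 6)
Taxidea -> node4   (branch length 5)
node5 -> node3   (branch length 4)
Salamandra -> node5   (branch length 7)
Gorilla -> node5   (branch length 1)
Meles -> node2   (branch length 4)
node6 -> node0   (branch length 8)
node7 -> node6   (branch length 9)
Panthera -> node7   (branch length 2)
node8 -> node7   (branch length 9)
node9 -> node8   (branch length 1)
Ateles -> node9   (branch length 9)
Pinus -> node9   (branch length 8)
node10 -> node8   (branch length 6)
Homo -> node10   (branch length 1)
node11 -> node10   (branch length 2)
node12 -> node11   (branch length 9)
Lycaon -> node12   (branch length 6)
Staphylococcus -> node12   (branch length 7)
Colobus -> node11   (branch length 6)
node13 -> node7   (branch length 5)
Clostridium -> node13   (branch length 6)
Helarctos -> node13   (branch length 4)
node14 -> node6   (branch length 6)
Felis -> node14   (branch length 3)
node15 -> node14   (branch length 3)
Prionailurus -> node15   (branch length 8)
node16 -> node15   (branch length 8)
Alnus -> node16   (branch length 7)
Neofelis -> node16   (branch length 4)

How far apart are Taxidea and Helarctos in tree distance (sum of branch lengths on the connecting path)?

The path runs Taxidea → … → MRCA → … → Helarctos; the MRCA is the root of the tree.
Branch lengths along that path: 5 + 4 + 1 + 4 + 1 + 8 + 9 + 5 + 4 = 41.

41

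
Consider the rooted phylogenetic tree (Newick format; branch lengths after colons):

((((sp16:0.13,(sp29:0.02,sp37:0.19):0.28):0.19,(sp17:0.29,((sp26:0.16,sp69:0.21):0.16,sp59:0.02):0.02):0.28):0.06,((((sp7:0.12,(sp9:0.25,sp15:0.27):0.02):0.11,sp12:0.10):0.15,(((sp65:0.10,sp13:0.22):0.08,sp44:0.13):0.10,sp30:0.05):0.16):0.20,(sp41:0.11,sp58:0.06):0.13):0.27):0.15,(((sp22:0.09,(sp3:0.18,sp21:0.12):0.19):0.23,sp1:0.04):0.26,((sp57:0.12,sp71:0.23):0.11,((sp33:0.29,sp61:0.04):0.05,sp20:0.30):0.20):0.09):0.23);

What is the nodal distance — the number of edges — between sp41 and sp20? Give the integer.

The MRCA of sp41 and sp20 is the root of the tree.
From sp41 up to that node: 4 branches. From sp20 up to the same node: 4 branches. Total: 4 + 4 = 8.

8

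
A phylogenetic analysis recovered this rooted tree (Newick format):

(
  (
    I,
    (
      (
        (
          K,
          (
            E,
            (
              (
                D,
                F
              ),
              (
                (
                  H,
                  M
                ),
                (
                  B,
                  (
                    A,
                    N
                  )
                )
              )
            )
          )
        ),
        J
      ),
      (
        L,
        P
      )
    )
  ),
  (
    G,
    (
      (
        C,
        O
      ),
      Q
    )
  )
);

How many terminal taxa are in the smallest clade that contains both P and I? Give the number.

The MRCA of P and I is the node subtending (I,(((K,(E,((D,F),((H,M),(B,(A,N)))))),J),(L,P))).
That clade contains 13 terminal taxa: A, B, D, E, F, H, I, J, K, L, M, N, P.

13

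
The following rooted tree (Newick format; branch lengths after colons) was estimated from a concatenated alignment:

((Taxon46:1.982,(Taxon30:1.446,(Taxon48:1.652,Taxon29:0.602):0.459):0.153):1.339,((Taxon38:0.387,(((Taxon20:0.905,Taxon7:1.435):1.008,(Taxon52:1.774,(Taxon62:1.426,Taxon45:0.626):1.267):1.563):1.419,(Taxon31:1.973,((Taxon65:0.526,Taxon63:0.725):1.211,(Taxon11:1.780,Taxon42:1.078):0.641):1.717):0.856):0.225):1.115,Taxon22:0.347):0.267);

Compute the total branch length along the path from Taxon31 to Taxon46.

The path runs Taxon31 → … → MRCA → … → Taxon46; the MRCA is the root of the tree.
Branch lengths along that path: 1.973 + 0.856 + 0.225 + 1.115 + 0.267 + 1.339 + 1.982 = 7.757.

7.757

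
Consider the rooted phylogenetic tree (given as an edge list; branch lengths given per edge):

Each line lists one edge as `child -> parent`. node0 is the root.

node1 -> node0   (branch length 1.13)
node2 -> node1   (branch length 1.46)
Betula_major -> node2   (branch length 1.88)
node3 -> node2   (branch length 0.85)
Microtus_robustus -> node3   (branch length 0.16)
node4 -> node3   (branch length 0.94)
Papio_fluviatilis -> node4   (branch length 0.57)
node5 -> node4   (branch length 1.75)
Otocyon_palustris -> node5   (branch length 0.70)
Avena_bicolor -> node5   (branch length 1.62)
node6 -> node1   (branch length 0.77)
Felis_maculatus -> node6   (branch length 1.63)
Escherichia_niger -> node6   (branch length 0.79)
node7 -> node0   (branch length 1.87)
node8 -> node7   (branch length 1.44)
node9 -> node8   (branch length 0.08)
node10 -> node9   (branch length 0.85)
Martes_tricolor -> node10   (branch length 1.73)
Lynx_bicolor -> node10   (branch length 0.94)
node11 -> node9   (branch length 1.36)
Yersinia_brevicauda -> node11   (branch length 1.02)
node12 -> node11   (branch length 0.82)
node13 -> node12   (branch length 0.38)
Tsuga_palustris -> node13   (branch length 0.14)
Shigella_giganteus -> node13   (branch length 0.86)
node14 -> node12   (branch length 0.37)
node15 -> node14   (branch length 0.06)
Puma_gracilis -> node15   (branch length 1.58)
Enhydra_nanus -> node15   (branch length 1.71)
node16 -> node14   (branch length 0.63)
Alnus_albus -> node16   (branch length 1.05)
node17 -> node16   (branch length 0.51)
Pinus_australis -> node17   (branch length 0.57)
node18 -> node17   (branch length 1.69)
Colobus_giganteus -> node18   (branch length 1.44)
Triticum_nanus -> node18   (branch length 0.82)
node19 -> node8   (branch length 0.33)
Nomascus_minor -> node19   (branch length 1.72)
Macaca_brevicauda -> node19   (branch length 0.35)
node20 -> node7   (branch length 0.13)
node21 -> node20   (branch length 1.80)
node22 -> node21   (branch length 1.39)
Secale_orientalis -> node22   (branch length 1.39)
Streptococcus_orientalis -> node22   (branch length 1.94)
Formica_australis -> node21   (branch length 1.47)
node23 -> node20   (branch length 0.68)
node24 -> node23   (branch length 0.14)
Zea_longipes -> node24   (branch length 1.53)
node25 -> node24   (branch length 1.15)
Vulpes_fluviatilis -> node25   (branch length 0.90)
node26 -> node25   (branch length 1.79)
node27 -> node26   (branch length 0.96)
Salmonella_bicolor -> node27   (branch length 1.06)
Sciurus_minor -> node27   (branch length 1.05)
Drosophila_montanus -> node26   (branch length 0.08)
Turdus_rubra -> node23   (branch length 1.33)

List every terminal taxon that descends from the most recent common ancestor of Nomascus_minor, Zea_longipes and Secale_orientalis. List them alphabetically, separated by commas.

Alnus_albus, Colobus_giganteus, Drosophila_montanus, Enhydra_nanus, Formica_australis, Lynx_bicolor, Macaca_brevicauda, Martes_tricolor, Nomascus_minor, Pinus_australis, Puma_gracilis, Salmonella_bicolor, Sciurus_minor, Secale_orientalis, Shigella_giganteus, Streptococcus_orientalis, Triticum_nanus, Tsuga_palustris, Turdus_rubra, Vulpes_fluviatilis, Yersinia_brevicauda, Zea_longipes

Tracing Nomascus_minor: it sits inside (Nomascus_minor,Macaca_brevicauda).
Tracing Zea_longipes: it sits inside (Zea_longipes,(Vulpes_fluviatilis,((Salmonella_bicolor,Sciurus_minor),Drosophila_montanus))).
Tracing Secale_orientalis: it sits inside (Secale_orientalis,Streptococcus_orientalis).
The smallest clade enclosing all 3 is ((((Martes_tricolor,Lynx_bicolor),(Yersinia_brevicauda,((Tsuga_palustris,Shigella_giganteus),((Puma_gracilis,Enhydra_nanus),(Alnus_albus,(Pinus_australis,(Colobus_giganteus,Triticum_nanus))))))),(Nomascus_minor,Macaca_brevicauda)),(((Secale_orientalis,Streptococcus_orientalis),Formica_australis),((Zea_longipes,(Vulpes_fluviatilis,((Salmonella_bicolor,Sciurus_minor),Drosophila_montanus))),Turdus_rubra))); the answer is its 22 terminal taxa in alphabetical order.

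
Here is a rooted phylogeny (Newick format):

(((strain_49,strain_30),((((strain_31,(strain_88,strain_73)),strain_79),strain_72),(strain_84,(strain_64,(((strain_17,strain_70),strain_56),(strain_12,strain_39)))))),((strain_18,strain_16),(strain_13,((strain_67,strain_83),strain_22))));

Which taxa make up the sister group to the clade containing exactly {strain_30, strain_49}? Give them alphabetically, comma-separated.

strain_12, strain_17, strain_31, strain_39, strain_56, strain_64, strain_70, strain_72, strain_73, strain_79, strain_84, strain_88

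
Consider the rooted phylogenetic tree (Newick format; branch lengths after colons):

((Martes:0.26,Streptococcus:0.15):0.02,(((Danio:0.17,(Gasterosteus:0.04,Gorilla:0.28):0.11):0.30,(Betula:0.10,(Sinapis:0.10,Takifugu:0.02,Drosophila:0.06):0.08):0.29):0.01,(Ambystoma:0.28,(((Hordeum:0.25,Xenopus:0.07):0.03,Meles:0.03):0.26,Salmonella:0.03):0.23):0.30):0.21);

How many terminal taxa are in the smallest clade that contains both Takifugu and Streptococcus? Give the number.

The MRCA of Takifugu and Streptococcus is the root, so the clade is the entire tree.
That clade contains 14 terminal taxa: Ambystoma, Betula, Danio, Drosophila, Gasterosteus, Gorilla, Hordeum, Martes, Meles, Salmonella, Sinapis, Streptococcus, Takifugu, Xenopus.

14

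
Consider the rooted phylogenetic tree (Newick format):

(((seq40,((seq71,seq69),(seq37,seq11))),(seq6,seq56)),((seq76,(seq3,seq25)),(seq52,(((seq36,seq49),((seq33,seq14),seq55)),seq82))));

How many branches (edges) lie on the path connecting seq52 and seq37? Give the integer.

The MRCA of seq52 and seq37 is the root of the tree.
From seq52 up to that node: 3 branches. From seq37 up to the same node: 5 branches. Total: 3 + 5 = 8.

8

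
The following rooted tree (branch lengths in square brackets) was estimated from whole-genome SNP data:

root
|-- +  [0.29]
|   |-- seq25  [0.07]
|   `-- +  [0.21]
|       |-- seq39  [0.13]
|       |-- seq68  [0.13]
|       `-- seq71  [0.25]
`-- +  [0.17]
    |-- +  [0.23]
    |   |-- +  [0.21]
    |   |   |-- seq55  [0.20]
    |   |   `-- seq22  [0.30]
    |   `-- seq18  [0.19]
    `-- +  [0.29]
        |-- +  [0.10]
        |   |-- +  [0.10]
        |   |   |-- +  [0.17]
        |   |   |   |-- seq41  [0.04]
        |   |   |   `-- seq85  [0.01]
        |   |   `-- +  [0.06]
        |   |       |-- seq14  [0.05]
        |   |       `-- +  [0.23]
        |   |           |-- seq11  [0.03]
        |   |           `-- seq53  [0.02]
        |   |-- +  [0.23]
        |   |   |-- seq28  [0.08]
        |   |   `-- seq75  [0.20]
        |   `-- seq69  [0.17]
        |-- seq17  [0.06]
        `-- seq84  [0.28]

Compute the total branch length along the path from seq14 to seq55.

1.24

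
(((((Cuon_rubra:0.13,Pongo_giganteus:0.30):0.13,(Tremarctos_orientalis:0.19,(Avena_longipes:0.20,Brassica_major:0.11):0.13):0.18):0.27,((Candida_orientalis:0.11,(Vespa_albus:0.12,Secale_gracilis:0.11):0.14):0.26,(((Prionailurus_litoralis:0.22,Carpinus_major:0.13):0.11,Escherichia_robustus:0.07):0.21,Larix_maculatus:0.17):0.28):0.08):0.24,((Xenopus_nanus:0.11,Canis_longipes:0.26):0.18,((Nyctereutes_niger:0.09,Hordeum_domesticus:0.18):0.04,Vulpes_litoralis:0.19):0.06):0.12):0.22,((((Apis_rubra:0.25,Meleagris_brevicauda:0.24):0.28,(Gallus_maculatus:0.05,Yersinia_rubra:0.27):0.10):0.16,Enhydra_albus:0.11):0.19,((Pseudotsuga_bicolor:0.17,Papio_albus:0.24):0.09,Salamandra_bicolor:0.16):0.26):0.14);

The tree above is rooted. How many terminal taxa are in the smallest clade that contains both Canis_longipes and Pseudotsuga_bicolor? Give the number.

The MRCA of Canis_longipes and Pseudotsuga_bicolor is the root, so the clade is the entire tree.
That clade contains 25 terminal taxa: Apis_rubra, Avena_longipes, Brassica_major, Candida_orientalis, Canis_longipes, Carpinus_major, Cuon_rubra, Enhydra_albus, Escherichia_robustus, Gallus_maculatus, Hordeum_domesticus, Larix_maculatus, Meleagris_brevicauda, Nyctereutes_niger, Papio_albus, Pongo_giganteus, Prionailurus_litoralis, Pseudotsuga_bicolor, Salamandra_bicolor, Secale_gracilis, Tremarctos_orientalis, Vespa_albus, Vulpes_litoralis, Xenopus_nanus, Yersinia_rubra.

25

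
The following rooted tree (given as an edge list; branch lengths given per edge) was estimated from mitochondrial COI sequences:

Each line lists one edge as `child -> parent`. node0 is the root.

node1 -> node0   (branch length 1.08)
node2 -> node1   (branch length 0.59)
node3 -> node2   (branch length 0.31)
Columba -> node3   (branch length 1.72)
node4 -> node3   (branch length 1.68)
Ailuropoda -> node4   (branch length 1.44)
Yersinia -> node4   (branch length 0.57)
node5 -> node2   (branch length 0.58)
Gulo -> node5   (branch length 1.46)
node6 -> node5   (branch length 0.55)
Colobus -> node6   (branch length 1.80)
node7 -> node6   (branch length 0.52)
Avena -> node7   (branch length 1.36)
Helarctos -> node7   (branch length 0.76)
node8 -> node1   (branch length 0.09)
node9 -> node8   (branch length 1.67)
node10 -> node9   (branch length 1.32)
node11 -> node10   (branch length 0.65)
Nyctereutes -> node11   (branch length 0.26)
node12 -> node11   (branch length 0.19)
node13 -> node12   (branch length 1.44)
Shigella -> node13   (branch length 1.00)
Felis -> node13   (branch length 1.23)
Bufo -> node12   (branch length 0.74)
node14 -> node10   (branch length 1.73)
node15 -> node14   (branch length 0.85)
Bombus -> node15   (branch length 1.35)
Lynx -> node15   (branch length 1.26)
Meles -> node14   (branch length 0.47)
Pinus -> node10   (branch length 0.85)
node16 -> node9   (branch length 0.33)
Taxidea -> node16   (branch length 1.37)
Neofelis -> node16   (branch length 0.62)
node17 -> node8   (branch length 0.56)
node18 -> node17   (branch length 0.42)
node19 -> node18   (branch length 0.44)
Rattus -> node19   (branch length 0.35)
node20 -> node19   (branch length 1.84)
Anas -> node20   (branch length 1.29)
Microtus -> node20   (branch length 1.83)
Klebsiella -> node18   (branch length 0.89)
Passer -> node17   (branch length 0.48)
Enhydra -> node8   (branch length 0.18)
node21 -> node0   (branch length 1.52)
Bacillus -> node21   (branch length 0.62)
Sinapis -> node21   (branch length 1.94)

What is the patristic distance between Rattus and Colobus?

5.38

The path runs Rattus → … → MRCA → … → Colobus; the MRCA is the node subtending (((Columba,(Ailuropoda,Yersinia)),(Gulo,(Colobus,(Avena,Helarctos)))),((((Nyctereutes,((Shigella,Felis),Bufo)),((Bombus,Lynx),Meles),Pinus),(Taxidea,Neofelis)),(((Rattus,(Anas,Microtus)),Klebsiella),Passer),Enhydra)).
Branch lengths along that path: 0.35 + 0.44 + 0.42 + 0.56 + 0.09 + 0.59 + 0.58 + 0.55 + 1.80 = 5.38.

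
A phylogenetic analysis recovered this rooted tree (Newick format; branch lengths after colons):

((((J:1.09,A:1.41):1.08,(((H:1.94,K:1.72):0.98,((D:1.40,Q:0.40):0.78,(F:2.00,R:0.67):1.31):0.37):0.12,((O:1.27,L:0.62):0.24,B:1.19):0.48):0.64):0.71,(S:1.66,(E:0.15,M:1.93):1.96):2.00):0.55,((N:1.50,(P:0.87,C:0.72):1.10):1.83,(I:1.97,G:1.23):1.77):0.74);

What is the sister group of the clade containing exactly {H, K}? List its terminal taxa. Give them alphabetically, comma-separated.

The clade containing exactly {H, K} attaches to the tree at the node subtending ((H,K),((D,Q),(F,R))).
The other lineage descending from that same node — the sister group — is ((D,Q),(F,R)); its 4 tips in alphabetical order are the answer.

D, F, Q, R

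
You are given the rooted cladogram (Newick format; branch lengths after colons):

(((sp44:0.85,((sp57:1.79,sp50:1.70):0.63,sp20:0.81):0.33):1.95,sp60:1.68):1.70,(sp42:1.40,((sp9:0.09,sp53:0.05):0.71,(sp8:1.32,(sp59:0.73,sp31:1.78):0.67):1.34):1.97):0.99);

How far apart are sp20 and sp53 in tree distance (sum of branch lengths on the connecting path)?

8.51

The path runs sp20 → … → MRCA → … → sp53; the MRCA is the root of the tree.
Branch lengths along that path: 0.81 + 0.33 + 1.95 + 1.70 + 0.99 + 1.97 + 0.71 + 0.05 = 8.51.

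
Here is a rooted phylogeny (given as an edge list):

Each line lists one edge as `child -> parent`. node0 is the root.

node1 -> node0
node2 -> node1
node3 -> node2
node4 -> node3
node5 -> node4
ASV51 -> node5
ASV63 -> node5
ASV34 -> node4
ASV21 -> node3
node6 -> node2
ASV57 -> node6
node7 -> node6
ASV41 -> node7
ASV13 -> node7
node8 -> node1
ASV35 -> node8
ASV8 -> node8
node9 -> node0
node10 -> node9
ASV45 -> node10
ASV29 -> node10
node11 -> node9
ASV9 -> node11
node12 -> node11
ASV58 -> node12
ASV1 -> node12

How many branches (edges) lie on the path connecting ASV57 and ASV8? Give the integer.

The MRCA of ASV57 and ASV8 is the node subtending (((((ASV51,ASV63),ASV34),ASV21),(ASV57,(ASV41,ASV13))),(ASV35,ASV8)).
From ASV57 up to that node: 3 branches. From ASV8 up to the same node: 2 branches. Total: 3 + 2 = 5.

5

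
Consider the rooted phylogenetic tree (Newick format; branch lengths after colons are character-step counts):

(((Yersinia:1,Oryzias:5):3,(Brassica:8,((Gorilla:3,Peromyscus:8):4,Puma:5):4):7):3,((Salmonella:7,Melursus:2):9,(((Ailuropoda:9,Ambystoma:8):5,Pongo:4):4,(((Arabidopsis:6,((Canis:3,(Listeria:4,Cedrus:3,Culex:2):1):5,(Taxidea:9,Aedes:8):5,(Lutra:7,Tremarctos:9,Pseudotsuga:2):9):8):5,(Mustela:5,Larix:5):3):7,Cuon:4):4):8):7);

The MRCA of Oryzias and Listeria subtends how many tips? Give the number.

The MRCA of Oryzias and Listeria is the root, so the clade is the entire tree.
That clade contains 24 terminal taxa: Aedes, Ailuropoda, Ambystoma, Arabidopsis, Brassica, Canis, Cedrus, Culex, Cuon, Gorilla, Larix, Listeria, Lutra, Melursus, Mustela, Oryzias, Peromyscus, Pongo, Pseudotsuga, Puma, Salmonella, Taxidea, Tremarctos, Yersinia.

24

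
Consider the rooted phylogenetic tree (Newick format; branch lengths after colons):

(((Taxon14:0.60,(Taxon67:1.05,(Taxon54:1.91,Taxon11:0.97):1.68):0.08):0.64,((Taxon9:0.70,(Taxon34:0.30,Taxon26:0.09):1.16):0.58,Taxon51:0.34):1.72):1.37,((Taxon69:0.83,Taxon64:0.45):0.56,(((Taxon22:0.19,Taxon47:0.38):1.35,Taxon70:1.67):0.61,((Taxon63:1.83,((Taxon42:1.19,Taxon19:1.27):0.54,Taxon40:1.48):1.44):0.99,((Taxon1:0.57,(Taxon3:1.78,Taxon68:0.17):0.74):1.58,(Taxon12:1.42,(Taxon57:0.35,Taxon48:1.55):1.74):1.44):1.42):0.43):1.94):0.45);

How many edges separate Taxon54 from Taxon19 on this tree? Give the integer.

12

The MRCA of Taxon54 and Taxon19 is the root of the tree.
From Taxon54 up to that node: 5 branches. From Taxon19 up to the same node: 7 branches. Total: 5 + 7 = 12.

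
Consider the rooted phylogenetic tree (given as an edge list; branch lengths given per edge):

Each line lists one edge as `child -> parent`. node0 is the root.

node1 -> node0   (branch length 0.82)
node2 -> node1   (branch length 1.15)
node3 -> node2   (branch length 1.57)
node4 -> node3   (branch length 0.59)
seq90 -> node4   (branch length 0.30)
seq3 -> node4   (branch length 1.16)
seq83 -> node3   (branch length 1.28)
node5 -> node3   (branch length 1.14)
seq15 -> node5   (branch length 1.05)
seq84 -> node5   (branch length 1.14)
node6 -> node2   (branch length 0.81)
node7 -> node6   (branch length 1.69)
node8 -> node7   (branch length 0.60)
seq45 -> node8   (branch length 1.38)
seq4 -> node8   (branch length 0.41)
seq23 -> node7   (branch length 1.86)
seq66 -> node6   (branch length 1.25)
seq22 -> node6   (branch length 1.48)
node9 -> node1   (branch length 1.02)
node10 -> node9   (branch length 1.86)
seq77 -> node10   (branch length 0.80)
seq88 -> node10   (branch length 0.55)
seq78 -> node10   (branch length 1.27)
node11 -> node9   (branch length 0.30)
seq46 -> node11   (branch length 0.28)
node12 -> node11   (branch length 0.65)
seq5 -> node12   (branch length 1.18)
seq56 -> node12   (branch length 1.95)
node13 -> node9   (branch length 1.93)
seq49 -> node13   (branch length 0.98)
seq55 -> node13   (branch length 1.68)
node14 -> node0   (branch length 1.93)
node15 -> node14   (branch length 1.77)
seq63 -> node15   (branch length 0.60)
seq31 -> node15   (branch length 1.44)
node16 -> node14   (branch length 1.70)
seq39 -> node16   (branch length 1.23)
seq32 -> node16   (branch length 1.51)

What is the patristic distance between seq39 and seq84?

The path runs seq39 → … → MRCA → … → seq84; the MRCA is the root of the tree.
Branch lengths along that path: 1.23 + 1.70 + 1.93 + 0.82 + 1.15 + 1.57 + 1.14 + 1.14 = 10.68.

10.68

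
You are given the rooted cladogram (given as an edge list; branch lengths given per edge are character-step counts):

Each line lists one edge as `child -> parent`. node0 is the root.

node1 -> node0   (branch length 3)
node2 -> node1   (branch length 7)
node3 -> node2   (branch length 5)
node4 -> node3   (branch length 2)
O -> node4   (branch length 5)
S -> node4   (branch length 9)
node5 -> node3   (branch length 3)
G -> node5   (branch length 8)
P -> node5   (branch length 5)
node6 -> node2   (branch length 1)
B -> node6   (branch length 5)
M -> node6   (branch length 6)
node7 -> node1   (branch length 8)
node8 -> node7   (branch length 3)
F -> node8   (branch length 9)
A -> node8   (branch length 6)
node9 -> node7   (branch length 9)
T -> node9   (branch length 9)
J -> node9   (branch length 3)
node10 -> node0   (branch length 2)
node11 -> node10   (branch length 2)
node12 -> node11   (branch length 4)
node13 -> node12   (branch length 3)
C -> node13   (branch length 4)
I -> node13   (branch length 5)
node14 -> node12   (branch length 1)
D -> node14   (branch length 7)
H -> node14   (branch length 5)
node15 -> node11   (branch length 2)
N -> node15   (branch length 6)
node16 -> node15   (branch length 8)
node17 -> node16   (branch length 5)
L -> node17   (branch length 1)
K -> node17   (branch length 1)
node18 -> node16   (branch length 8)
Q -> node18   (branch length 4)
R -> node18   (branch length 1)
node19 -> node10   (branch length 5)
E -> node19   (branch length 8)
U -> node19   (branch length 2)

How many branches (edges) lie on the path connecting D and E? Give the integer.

6

The MRCA of D and E is the node subtending ((((C,I),(D,H)),(N,((L,K),(Q,R)))),(E,U)).
From D up to that node: 4 branches. From E up to the same node: 2 branches. Total: 4 + 2 = 6.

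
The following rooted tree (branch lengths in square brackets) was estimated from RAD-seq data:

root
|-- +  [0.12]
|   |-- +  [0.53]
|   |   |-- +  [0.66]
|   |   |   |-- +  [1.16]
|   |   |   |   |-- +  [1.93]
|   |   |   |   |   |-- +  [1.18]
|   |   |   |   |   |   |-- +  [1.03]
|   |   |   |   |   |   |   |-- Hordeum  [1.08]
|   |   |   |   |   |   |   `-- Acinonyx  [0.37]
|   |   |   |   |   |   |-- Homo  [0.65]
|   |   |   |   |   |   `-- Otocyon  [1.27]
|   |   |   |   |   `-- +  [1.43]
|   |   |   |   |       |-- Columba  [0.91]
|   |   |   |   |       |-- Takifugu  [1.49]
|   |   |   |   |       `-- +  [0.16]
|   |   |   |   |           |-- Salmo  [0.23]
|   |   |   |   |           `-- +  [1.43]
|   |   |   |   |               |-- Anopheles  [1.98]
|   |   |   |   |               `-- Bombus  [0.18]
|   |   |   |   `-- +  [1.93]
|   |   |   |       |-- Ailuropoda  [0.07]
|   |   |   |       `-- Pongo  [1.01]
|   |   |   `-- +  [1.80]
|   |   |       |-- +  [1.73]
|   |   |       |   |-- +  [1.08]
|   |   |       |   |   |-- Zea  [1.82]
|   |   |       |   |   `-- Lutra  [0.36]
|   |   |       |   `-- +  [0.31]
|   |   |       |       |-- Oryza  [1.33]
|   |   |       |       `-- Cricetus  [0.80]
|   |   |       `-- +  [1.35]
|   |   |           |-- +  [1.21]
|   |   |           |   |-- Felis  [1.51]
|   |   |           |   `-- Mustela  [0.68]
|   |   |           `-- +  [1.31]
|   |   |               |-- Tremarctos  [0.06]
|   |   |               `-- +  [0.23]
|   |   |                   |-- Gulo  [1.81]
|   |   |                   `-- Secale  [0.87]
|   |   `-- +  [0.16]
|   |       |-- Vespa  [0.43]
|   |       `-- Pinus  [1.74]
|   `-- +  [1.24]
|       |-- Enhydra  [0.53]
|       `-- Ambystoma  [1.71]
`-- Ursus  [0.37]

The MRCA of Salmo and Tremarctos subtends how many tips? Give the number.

The MRCA of Salmo and Tremarctos is the node subtending (((((Hordeum,Acinonyx),Homo,Otocyon),(Columba,Takifugu,(Salmo,(Anopheles,Bombus)))),(Ailuropoda,Pongo)),(((Zea,Lutra),(Oryza,Cricetus)),((Felis,Mustela),(Tremarctos,(Gulo,Secale))))).
That clade contains 20 terminal taxa: Acinonyx, Ailuropoda, Anopheles, Bombus, Columba, Cricetus, Felis, Gulo, Homo, Hordeum, Lutra, Mustela, Oryza, Otocyon, Pongo, Salmo, Secale, Takifugu, Tremarctos, Zea.

20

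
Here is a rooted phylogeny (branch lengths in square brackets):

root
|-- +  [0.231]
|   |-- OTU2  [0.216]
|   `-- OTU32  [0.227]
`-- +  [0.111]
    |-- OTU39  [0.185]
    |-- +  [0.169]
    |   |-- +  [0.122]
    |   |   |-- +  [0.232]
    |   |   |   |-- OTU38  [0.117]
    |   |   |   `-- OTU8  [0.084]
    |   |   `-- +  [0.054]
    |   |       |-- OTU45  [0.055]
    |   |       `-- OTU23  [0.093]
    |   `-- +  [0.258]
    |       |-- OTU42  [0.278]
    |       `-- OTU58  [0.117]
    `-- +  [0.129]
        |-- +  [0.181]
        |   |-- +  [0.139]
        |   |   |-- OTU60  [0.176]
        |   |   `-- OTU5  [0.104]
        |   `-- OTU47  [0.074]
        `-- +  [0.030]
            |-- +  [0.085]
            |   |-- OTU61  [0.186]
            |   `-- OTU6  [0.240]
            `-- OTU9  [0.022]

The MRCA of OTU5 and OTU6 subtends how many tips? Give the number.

The MRCA of OTU5 and OTU6 is the node subtending (((OTU60,OTU5),OTU47),((OTU61,OTU6),OTU9)).
That clade contains 6 terminal taxa: OTU47, OTU5, OTU6, OTU60, OTU61, OTU9.

6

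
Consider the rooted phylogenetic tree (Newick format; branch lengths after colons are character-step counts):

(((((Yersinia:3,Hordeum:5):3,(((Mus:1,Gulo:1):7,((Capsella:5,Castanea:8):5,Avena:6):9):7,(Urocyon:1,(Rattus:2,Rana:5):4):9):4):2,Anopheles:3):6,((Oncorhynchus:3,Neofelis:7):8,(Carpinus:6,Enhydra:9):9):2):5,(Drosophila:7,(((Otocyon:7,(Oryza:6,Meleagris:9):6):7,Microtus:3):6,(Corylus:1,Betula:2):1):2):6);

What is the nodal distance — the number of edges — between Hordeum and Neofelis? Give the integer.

The MRCA of Hordeum and Neofelis is the node subtending ((((Yersinia,Hordeum),(((Mus,Gulo),((Capsella,Castanea),Avena)),(Urocyon,(Rattus,Rana)))),Anopheles),((Oncorhynchus,Neofelis),(Carpinus,Enhydra))).
From Hordeum up to that node: 4 branches. From Neofelis up to the same node: 3 branches. Total: 4 + 3 = 7.

7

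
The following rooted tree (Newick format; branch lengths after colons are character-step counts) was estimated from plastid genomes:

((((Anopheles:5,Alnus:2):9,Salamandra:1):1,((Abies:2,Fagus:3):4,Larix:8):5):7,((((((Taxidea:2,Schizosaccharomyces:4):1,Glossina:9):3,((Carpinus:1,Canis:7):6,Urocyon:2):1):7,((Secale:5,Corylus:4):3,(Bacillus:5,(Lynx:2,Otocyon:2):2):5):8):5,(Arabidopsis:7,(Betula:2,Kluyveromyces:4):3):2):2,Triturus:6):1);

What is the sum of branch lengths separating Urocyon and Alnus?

The path runs Urocyon → … → MRCA → … → Alnus; the MRCA is the root of the tree.
Branch lengths along that path: 2 + 1 + 7 + 5 + 2 + 1 + 7 + 1 + 9 + 2 = 37.

37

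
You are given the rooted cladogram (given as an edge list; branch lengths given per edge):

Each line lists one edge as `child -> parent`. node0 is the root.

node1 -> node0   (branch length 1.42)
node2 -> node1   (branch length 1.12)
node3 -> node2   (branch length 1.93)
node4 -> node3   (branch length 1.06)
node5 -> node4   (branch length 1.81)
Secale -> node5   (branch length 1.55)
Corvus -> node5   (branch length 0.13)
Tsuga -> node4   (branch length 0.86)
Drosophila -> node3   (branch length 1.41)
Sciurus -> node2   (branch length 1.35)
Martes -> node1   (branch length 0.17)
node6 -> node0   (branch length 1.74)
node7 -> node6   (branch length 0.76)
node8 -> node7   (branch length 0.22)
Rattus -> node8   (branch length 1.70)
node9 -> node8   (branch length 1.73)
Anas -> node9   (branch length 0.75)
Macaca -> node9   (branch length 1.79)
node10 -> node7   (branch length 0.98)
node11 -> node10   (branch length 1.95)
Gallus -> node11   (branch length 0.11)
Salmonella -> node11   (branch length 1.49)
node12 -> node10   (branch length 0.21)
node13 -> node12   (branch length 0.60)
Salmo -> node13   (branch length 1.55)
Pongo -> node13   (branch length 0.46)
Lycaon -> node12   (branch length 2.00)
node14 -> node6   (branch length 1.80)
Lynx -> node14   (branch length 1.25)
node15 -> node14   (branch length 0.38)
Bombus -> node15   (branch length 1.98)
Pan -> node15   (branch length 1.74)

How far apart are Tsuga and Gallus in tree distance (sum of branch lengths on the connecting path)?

11.93

The path runs Tsuga → … → MRCA → … → Gallus; the MRCA is the root of the tree.
Branch lengths along that path: 0.86 + 1.06 + 1.93 + 1.12 + 1.42 + 1.74 + 0.76 + 0.98 + 1.95 + 0.11 = 11.93.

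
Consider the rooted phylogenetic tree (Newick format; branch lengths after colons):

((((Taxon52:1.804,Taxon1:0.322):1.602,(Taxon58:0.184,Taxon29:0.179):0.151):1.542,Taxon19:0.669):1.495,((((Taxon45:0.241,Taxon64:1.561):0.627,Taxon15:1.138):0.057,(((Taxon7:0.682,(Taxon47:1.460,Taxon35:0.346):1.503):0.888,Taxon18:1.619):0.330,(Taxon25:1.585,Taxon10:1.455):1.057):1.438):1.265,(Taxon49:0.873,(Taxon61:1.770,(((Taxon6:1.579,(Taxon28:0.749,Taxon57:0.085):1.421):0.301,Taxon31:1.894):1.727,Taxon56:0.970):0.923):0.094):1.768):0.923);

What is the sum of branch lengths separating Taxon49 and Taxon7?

The path runs Taxon49 → … → MRCA → … → Taxon7; the MRCA is the node subtending ((((Taxon45,Taxon64),Taxon15),(((Taxon7,(Taxon47,Taxon35)),Taxon18),(Taxon25,Taxon10))),(Taxon49,(Taxon61,(((Taxon6,(Taxon28,Taxon57)),Taxon31),Taxon56)))).
Branch lengths along that path: 0.873 + 1.768 + 1.265 + 1.438 + 0.330 + 0.888 + 0.682 = 7.244.

7.244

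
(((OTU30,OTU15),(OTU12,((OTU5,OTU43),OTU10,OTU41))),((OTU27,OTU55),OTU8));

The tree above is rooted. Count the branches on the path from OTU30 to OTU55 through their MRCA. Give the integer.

6

The MRCA of OTU30 and OTU55 is the root of the tree.
From OTU30 up to that node: 3 branches. From OTU55 up to the same node: 3 branches. Total: 3 + 3 = 6.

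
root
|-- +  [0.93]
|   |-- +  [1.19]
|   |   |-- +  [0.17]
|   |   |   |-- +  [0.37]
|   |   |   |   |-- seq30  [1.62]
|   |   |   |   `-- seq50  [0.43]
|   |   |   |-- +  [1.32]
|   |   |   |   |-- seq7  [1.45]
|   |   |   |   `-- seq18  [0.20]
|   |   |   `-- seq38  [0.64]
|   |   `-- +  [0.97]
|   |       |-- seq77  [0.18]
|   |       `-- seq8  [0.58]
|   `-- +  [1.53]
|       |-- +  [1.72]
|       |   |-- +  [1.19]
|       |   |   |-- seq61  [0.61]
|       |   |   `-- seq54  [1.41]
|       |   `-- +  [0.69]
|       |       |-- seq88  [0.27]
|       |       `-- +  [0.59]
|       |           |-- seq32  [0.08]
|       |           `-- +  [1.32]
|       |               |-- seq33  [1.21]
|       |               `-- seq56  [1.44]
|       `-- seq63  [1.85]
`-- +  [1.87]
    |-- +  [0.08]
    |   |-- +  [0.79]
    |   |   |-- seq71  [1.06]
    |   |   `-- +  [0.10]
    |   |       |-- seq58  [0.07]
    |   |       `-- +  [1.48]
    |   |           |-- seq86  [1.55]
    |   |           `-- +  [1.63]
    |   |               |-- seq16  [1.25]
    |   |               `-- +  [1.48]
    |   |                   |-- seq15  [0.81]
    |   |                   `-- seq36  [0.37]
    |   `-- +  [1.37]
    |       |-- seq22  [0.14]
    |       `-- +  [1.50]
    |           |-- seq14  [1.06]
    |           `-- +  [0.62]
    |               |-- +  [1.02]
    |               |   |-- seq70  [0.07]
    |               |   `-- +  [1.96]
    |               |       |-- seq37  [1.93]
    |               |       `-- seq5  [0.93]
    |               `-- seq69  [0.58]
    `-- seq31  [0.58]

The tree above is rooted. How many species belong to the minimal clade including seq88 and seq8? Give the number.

14

The MRCA of seq88 and seq8 is the node subtending ((((seq30,seq50),(seq7,seq18),seq38),(seq77,seq8)),(((seq61,seq54),(seq88,(seq32,(seq33,seq56)))),seq63)).
That clade contains 14 terminal taxa: seq18, seq30, seq32, seq33, seq38, seq50, seq54, seq56, seq61, seq63, seq7, seq77, seq8, seq88.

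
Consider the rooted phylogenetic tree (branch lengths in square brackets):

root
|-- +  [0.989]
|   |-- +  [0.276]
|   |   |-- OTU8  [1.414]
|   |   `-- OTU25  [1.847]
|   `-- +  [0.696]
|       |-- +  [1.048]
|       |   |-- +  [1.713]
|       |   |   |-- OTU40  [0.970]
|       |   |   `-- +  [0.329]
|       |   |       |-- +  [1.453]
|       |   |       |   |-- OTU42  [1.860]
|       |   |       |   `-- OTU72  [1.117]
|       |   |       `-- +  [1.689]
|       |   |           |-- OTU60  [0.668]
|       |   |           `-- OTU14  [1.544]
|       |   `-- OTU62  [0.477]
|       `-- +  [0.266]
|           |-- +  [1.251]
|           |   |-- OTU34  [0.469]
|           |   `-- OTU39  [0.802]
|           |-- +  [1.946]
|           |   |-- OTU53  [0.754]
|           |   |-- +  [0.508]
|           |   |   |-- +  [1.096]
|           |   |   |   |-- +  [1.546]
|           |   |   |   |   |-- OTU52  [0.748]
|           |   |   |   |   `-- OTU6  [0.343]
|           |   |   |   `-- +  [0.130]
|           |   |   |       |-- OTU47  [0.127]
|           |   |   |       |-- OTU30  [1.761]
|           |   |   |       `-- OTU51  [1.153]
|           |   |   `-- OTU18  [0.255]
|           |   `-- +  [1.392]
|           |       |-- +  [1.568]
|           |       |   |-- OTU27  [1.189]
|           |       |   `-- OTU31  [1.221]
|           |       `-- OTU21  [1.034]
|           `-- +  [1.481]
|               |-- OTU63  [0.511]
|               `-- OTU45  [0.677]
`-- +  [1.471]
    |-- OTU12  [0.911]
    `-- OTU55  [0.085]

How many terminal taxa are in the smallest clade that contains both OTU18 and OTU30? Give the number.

6

The MRCA of OTU18 and OTU30 is the node subtending (((OTU52,OTU6),(OTU47,OTU30,OTU51)),OTU18).
That clade contains 6 terminal taxa: OTU18, OTU30, OTU47, OTU51, OTU52, OTU6.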